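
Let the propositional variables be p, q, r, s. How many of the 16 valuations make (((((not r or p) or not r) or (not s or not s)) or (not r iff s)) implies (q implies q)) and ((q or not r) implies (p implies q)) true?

14

Initial set: {((((((not r or p) or not r) or (not s or not s)) or (not r iff s)) implies (q implies q)) and ((q or not r) implies (p implies q)))}.
((((((not r or p) or not r) or (not s or not s)) or (not r iff s)) implies (q implies q)) and ((q or not r) implies (p implies q))): α-rule — add (((((not r or p) or not r) or (not s or not s)) or (not r iff s)) implies (q implies q)), ((q or not r) implies (p implies q)).
(((((not r or p) or not r) or (not s or not s)) or (not r iff s)) implies (q implies q)): β-rule — branch into not ((((not r or p) or not r) or (not s or not s)) or (not r iff s))  //  (q implies q).
  branch 1 (add not ((((not r or p) or not r) or (not s or not s)) or (not r iff s))):
    not ((((not r or p) or not r) or (not s or not s)) or (not r iff s)): α-rule — add not (((not r or p) or not r) or (not s or not s)), not (not r iff s).
    not (((not r or p) or not r) or (not s or not s)): α-rule — add not ((not r or p) or not r), not (not s or not s).
    not ((not r or p) or not r): α-rule — add not (not r or p), not not r.
    not (not s or not s): α-rule — add not not s, not not s.
    not (not r or p): α-rule — add not not r, not p.
    ((q or not r) implies (p implies q)): β-rule — branch into not (q or not r)  //  (p implies q).
      branch 1.1 (add not (q or not r)):
        not (q or not r): α-rule — add not q, not not r.
        not (not r iff s): β-rule — branch into not r, not s  //  not not r, s.
          branch 1.1.1 (add not r, not s):
            × closes — contains both r and not r.
          branch 1.1.2 (add not not r, s):
            ○ open, literals {p=false, q=false, r=true, s=true}.
      branch 1.2 (add (p implies q)):
        not (not r iff s): β-rule — branch into not r, not s  //  not not r, s.
          branch 1.2.1 (add not r, not s):
            × closes — contains both r and not r.
          branch 1.2.2 (add not not r, s):
            (p implies q): β-rule — branch into not p  //  q.
              branch 1.2.2.1 (add not p):
                ○ open, literals {p=false, r=true, s=true}.
              branch 1.2.2.2 (add q):
                ○ open, literals {p=false, q=true, r=true, s=true}.
  branch 2 (add (q implies q)):
    ((q or not r) implies (p implies q)): β-rule — branch into not (q or not r)  //  (p implies q).
      branch 2.1 (add not (q or not r)):
        not (q or not r): α-rule — add not q, not not r.
        (q implies q): β-rule — branch into not q  //  q.
          branch 2.1.1 (add not q):
            ○ open, literals {q=false, r=true}.
          branch 2.1.2 (add q):
            × closes — contains both q and not q.
      branch 2.2 (add (p implies q)):
        (q implies q): β-rule — branch into not q  //  q.
          branch 2.2.1 (add not q):
            (p implies q): β-rule — branch into not p  //  q.
              branch 2.2.1.1 (add not p):
                ○ open, literals {p=false, q=false}.
              branch 2.2.1.2 (add q):
                × closes — contains both q and not q.
          branch 2.2.2 (add q):
            (p implies q): β-rule — branch into not p  //  q.
              branch 2.2.2.1 (add not p):
                ○ open, literals {p=false, q=true}.
              branch 2.2.2.2 (add q):
                ○ open, literals {q=true}.
4 branches closed, 7 open.
Each open branch fixes some atoms; the unmentioned ones are free. Counting distinct full assignments: branch {p=false, q=false, r=true, s=true} (none free) contributes 1 new; branch {p=false, r=true, s=true} (q) contributes 1 new; branch {p=false, q=true, r=true, s=true} (none free) contributes 0 new; branch {q=false, r=true} (p, s) contributes 3 new; branch {p=false, q=false} (r, s) contributes 2 new; branch {p=false, q=true} (r, s) contributes 3 new; branch {q=true} (p, r, s) contributes 4 new. Total: 14.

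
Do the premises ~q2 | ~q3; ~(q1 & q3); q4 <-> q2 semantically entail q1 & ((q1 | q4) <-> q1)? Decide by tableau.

Initial set: {T (~q2 | ~q3); T ~(q1 & q3); T (q4 <-> q2); F (q1 & ((q1 | q4) <-> q1))}.
T (~q2 | ~q3): β-rule — branch into T ~q2  //  T ~q3.
  branch 1 (add T ~q2):
    T ~(q1 & q3): β-rule — branch into F q1  //  F q3.
      branch 1.1 (add F q1):
        T (q4 <-> q2): β-rule — branch into T q4, T q2  //  F q4, F q2.
          branch 1.1.1 (add T q4, T q2):
            × closes — contains both q2 and ~q2.
          branch 1.1.2 (add F q4, F q2):
            F (q1 & ((q1 | q4) <-> q1)): β-rule — branch into F q1  //  F ((q1 | q4) <-> q1).
              branch 1.1.2.1 (add F q1):
                ○ open, literals {q1=false, q2=false, q4=false}.
              branch 1.1.2.2 (add F ((q1 | q4) <-> q1)):
                F ((q1 | q4) <-> q1): β-rule — branch into T (q1 | q4), F q1  //  F (q1 | q4), T q1.
                  branch 1.1.2.2.1 (add T (q1 | q4), F q1):
                    T (q1 | q4): β-rule — branch into T q1  //  T q4.
                      branch 1.1.2.2.1.1 (add T q1):
                        × closes — contains both q1 and ~q1.
                      branch 1.1.2.2.1.2 (add T q4):
                        × closes — contains both q4 and ~q4.
                  branch 1.1.2.2.2 (add F (q1 | q4), T q1):
                    × closes — contains both q1 and ~q1.
      branch 1.2 (add F q3):
        T (q4 <-> q2): β-rule — branch into T q4, T q2  //  F q4, F q2.
          branch 1.2.1 (add T q4, T q2):
            × closes — contains both q2 and ~q2.
          branch 1.2.2 (add F q4, F q2):
            F (q1 & ((q1 | q4) <-> q1)): β-rule — branch into F q1  //  F ((q1 | q4) <-> q1).
              branch 1.2.2.1 (add F q1):
                ○ open, literals {q1=false, q2=false, q3=false, q4=false}.
              branch 1.2.2.2 (add F ((q1 | q4) <-> q1)):
                F ((q1 | q4) <-> q1): β-rule — branch into T (q1 | q4), F q1  //  F (q1 | q4), T q1.
                  branch 1.2.2.2.1 (add T (q1 | q4), F q1):
                    T (q1 | q4): β-rule — branch into T q1  //  T q4.
                      branch 1.2.2.2.1.1 (add T q1):
                        × closes — contains both q1 and ~q1.
                      branch 1.2.2.2.1.2 (add T q4):
                        × closes — contains both q4 and ~q4.
                  branch 1.2.2.2.2 (add F (q1 | q4), T q1):
                    F (q1 | q4): α-rule — add F q1, F q4.
                    × closes — contains both q1 and ~q1.
  branch 2 (add T ~q3):
    T ~(q1 & q3): β-rule — branch into F q1  //  F q3.
      branch 2.1 (add F q1):
        T (q4 <-> q2): β-rule — branch into T q4, T q2  //  F q4, F q2.
          branch 2.1.1 (add T q4, T q2):
            F (q1 & ((q1 | q4) <-> q1)): β-rule — branch into F q1  //  F ((q1 | q4) <-> q1).
              branch 2.1.1.1 (add F q1):
                ○ open, literals {q1=false, q2=true, q3=false, q4=true}.
              branch 2.1.1.2 (add F ((q1 | q4) <-> q1)):
                F ((q1 | q4) <-> q1): β-rule — branch into T (q1 | q4), F q1  //  F (q1 | q4), T q1.
                  branch 2.1.1.2.1 (add T (q1 | q4), F q1):
                    T (q1 | q4): β-rule — branch into T q1  //  T q4.
                      branch 2.1.1.2.1.1 (add T q1):
                        × closes — contains both q1 and ~q1.
                      branch 2.1.1.2.1.2 (add T q4):
                        ○ open, literals {q1=false, q2=true, q3=false, q4=true}.
                  branch 2.1.1.2.2 (add F (q1 | q4), T q1):
                    × closes — contains both q1 and ~q1.
          branch 2.1.2 (add F q4, F q2):
            F (q1 & ((q1 | q4) <-> q1)): β-rule — branch into F q1  //  F ((q1 | q4) <-> q1).
              branch 2.1.2.1 (add F q1):
                ○ open, literals {q1=false, q2=false, q3=false, q4=false}.
              branch 2.1.2.2 (add F ((q1 | q4) <-> q1)):
                F ((q1 | q4) <-> q1): β-rule — branch into T (q1 | q4), F q1  //  F (q1 | q4), T q1.
                  branch 2.1.2.2.1 (add T (q1 | q4), F q1):
                    T (q1 | q4): β-rule — branch into T q1  //  T q4.
                      branch 2.1.2.2.1.1 (add T q1):
                        × closes — contains both q1 and ~q1.
                      branch 2.1.2.2.1.2 (add T q4):
                        × closes — contains both q4 and ~q4.
                  branch 2.1.2.2.2 (add F (q1 | q4), T q1):
                    × closes — contains both q1 and ~q1.
      branch 2.2 (add F q3):
        T (q4 <-> q2): β-rule — branch into T q4, T q2  //  F q4, F q2.
          branch 2.2.1 (add T q4, T q2):
            F (q1 & ((q1 | q4) <-> q1)): β-rule — branch into F q1  //  F ((q1 | q4) <-> q1).
              branch 2.2.1.1 (add F q1):
                ○ open, literals {q1=false, q2=true, q3=false, q4=true}.
              branch 2.2.1.2 (add F ((q1 | q4) <-> q1)):
                F ((q1 | q4) <-> q1): β-rule — branch into T (q1 | q4), F q1  //  F (q1 | q4), T q1.
                  branch 2.2.1.2.1 (add T (q1 | q4), F q1):
                    T (q1 | q4): β-rule — branch into T q1  //  T q4.
                      branch 2.2.1.2.1.1 (add T q1):
                        × closes — contains both q1 and ~q1.
                      branch 2.2.1.2.1.2 (add T q4):
                        ○ open, literals {q1=false, q2=true, q3=false, q4=true}.
                  branch 2.2.1.2.2 (add F (q1 | q4), T q1):
                    F (q1 | q4): α-rule — add F q1, F q4.
                    × closes — contains both q1 and ~q1.
          branch 2.2.2 (add F q4, F q2):
            F (q1 & ((q1 | q4) <-> q1)): β-rule — branch into F q1  //  F ((q1 | q4) <-> q1).
              branch 2.2.2.1 (add F q1):
                ○ open, literals {q1=false, q2=false, q3=false, q4=false}.
              branch 2.2.2.2 (add F ((q1 | q4) <-> q1)):
                F ((q1 | q4) <-> q1): β-rule — branch into T (q1 | q4), F q1  //  F (q1 | q4), T q1.
                  branch 2.2.2.2.1 (add T (q1 | q4), F q1):
                    T (q1 | q4): β-rule — branch into T q1  //  T q4.
                      branch 2.2.2.2.1.1 (add T q1):
                        × closes — contains both q1 and ~q1.
                      branch 2.2.2.2.1.2 (add T q4):
                        × closes — contains both q4 and ~q4.
                  branch 2.2.2.2.2 (add F (q1 | q4), T q1):
                    F (q1 | q4): α-rule — add F q1, F q4.
                    × closes — contains both q1 and ~q1.
18 branches closed, 8 open.
An open branch gives a countermodel: q1=false, q2=false, q4=false (unmentioned atoms arbitrary); the premises hold there but the conclusion fails.

No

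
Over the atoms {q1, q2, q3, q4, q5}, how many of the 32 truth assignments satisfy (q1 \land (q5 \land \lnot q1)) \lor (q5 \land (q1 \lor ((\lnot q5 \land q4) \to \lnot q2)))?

16

Initial set: {T ((q1 \land (q5 \land \lnot q1)) \lor (q5 \land (q1 \lor ((\lnot q5 \land q4) \to \lnot q2))))}.
T ((q1 \land (q5 \land \lnot q1)) \lor (q5 \land (q1 \lor ((\lnot q5 \land q4) \to \lnot q2)))): β-rule — branch into T (q1 \land (q5 \land \lnot q1))  //  T (q5 \land (q1 \lor ((\lnot q5 \land q4) \to \lnot q2))).
  branch 1 (add T (q1 \land (q5 \land \lnot q1))):
    T (q1 \land (q5 \land \lnot q1)): α-rule — add T q1, T (q5 \land \lnot q1).
    T (q5 \land \lnot q1): α-rule — add T q5, T \lnot q1.
    × closes — contains both q1 and \lnot q1.
  branch 2 (add T (q5 \land (q1 \lor ((\lnot q5 \land q4) \to \lnot q2)))):
    T (q5 \land (q1 \lor ((\lnot q5 \land q4) \to \lnot q2))): α-rule — add T q5, T (q1 \lor ((\lnot q5 \land q4) \to \lnot q2)).
    T (q1 \lor ((\lnot q5 \land q4) \to \lnot q2)): β-rule — branch into T q1  //  T ((\lnot q5 \land q4) \to \lnot q2).
      branch 2.1 (add T q1):
        ○ open, literals {q1=T, q5=T}.
      branch 2.2 (add T ((\lnot q5 \land q4) \to \lnot q2)):
        T ((\lnot q5 \land q4) \to \lnot q2): β-rule — branch into F (\lnot q5 \land q4)  //  T \lnot q2.
          branch 2.2.1 (add F (\lnot q5 \land q4)):
            F (\lnot q5 \land q4): β-rule — branch into F \lnot q5  //  F q4.
              branch 2.2.1.1 (add F \lnot q5):
                ○ open, literals {q5=T}.
              branch 2.2.1.2 (add F q4):
                ○ open, literals {q4=F, q5=T}.
          branch 2.2.2 (add T \lnot q2):
            ○ open, literals {q2=F, q5=T}.
1 branch closed, 4 open.
Each open branch fixes some atoms; the unmentioned ones are free. Counting distinct full assignments: branch {q1=T, q5=T} (q2, q3, q4) contributes 8 new; branch {q5=T} (q1, q2, q3, q4) contributes 8 new; branch {q4=F, q5=T} (q1, q2, q3) contributes 0 new; branch {q2=F, q5=T} (q1, q3, q4) contributes 0 new. Total: 16.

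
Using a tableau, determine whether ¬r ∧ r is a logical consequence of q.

No

Initial set: {q; ¬(¬r ∧ r)}.
¬(¬r ∧ r): β-rule — branch into ¬¬r  //  ¬r.
  branch 1 (add ¬¬r):
    ○ open, literals {q=true, r=true}.
  branch 2 (add ¬r):
    ○ open, literals {q=true, r=false}.
0 branches closed, 2 open.
An open branch gives a countermodel: q=true, r=true (unmentioned atoms arbitrary); the premises hold there but the conclusion fails.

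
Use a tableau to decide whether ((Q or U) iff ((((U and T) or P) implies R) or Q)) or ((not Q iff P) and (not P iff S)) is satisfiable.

Satisfiable

Initial set: {(((Q or U) iff ((((U and T) or P) implies R) or Q)) or ((not Q iff P) and (not P iff S)))}.
(((Q or U) iff ((((U and T) or P) implies R) or Q)) or ((not Q iff P) and (not P iff S))): β-rule — branch into ((Q or U) iff ((((U and T) or P) implies R) or Q))  //  ((not Q iff P) and (not P iff S)).
  branch 1 (add ((Q or U) iff ((((U and T) or P) implies R) or Q))):
    ((Q or U) iff ((((U and T) or P) implies R) or Q)): β-rule — branch into (Q or U), ((((U and T) or P) implies R) or Q)  //  not (Q or U), not ((((U and T) or P) implies R) or Q).
      branch 1.1 (add (Q or U), ((((U and T) or P) implies R) or Q)):
        (Q or U): β-rule — branch into Q  //  U.
          branch 1.1.1 (add Q):
            ((((U and T) or P) implies R) or Q): β-rule — branch into (((U and T) or P) implies R)  //  Q.
              branch 1.1.1.1 (add (((U and T) or P) implies R)):
                (((U and T) or P) implies R): β-rule — branch into not ((U and T) or P)  //  R.
                  branch 1.1.1.1.1 (add not ((U and T) or P)):
                    not ((U and T) or P): α-rule — add not (U and T), not P.
                    not (U and T): β-rule — branch into not U  //  not T.
                      branch 1.1.1.1.1.1 (add not U):
                        ○ open, literals {P=false, Q=true, U=false}.
                      branch 1.1.1.1.1.2 (add not T):
                        ○ open, literals {P=false, Q=true, T=false}.
                  branch 1.1.1.1.2 (add R):
                    ○ open, literals {Q=true, R=true}.
              branch 1.1.1.2 (add Q):
                ○ open, literals {Q=true}.
          branch 1.1.2 (add U):
            ((((U and T) or P) implies R) or Q): β-rule — branch into (((U and T) or P) implies R)  //  Q.
              branch 1.1.2.1 (add (((U and T) or P) implies R)):
                (((U and T) or P) implies R): β-rule — branch into not ((U and T) or P)  //  R.
                  branch 1.1.2.1.1 (add not ((U and T) or P)):
                    not ((U and T) or P): α-rule — add not (U and T), not P.
                    not (U and T): β-rule — branch into not U  //  not T.
                      branch 1.1.2.1.1.1 (add not U):
                        × closes — contains both U and not U.
                      branch 1.1.2.1.1.2 (add not T):
                        ○ open, literals {P=false, T=false, U=true}.
                  branch 1.1.2.1.2 (add R):
                    ○ open, literals {R=true, U=true}.
              branch 1.1.2.2 (add Q):
                ○ open, literals {Q=true, U=true}.
      branch 1.2 (add not (Q or U), not ((((U and T) or P) implies R) or Q)):
        not (Q or U): α-rule — add not Q, not U.
        not ((((U and T) or P) implies R) or Q): α-rule — add not (((U and T) or P) implies R), not Q.
        not (((U and T) or P) implies R): α-rule — add ((U and T) or P), not R.
        ((U and T) or P): β-rule — branch into (U and T)  //  P.
          branch 1.2.1 (add (U and T)):
            (U and T): α-rule — add U, T.
            × closes — contains both U and not U.
          branch 1.2.2 (add P):
            ○ open, literals {P=true, Q=false, R=false, U=false}.
  branch 2 (add ((not Q iff P) and (not P iff S))):
    ((not Q iff P) and (not P iff S)): α-rule — add (not Q iff P), (not P iff S).
    (not Q iff P): β-rule — branch into not Q, P  //  not not Q, not P.
      branch 2.1 (add not Q, P):
        (not P iff S): β-rule — branch into not P, S  //  not not P, not S.
          branch 2.1.1 (add not P, S):
            × closes — contains both P and not P.
          branch 2.1.2 (add not not P, not S):
            ○ open, literals {P=true, Q=false, S=false}.
      branch 2.2 (add not not Q, not P):
        (not P iff S): β-rule — branch into not P, S  //  not not P, not S.
          branch 2.2.1 (add not P, S):
            ○ open, literals {P=false, Q=true, S=true}.
          branch 2.2.2 (add not not P, not S):
            × closes — contains both P and not P.
4 branches closed, 10 open.
An open branch gives a satisfying assignment: P=false, Q=true, U=false.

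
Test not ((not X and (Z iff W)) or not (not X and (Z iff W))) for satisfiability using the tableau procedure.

Initial set: {not ((not X and (Z iff W)) or not (not X and (Z iff W)))}.
not ((not X and (Z iff W)) or not (not X and (Z iff W))): α-rule — add not (not X and (Z iff W)), not not (not X and (Z iff W)).
not not (not X and (Z iff W)): α-rule — add not X, (Z iff W).
not (not X and (Z iff W)): β-rule — branch into not not X  //  not (Z iff W).
  branch 1 (add not not X):
    × closes — contains both X and not X.
  branch 2 (add not (Z iff W)):
    (Z iff W): β-rule — branch into Z, W  //  not Z, not W.
      branch 2.1 (add Z, W):
        not (Z iff W): β-rule — branch into Z, not W  //  not Z, W.
          branch 2.1.1 (add Z, not W):
            × closes — contains both W and not W.
          branch 2.1.2 (add not Z, W):
            × closes — contains both Z and not Z.
      branch 2.2 (add not Z, not W):
        not (Z iff W): β-rule — branch into Z, not W  //  not Z, W.
          branch 2.2.1 (add Z, not W):
            × closes — contains both Z and not Z.
          branch 2.2.2 (add not Z, W):
            × closes — contains both W and not W.
All 5 branches close.
Every branch closed; the formula is unsatisfiable.

Unsatisfiable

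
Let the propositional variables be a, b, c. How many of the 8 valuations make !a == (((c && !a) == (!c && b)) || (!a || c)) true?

5

Initial set: {(!a == (((c && !a) == (!c && b)) || (!a || c)))}.
(!a == (((c && !a) == (!c && b)) || (!a || c))): β-rule — branch into !a, (((c && !a) == (!c && b)) || (!a || c))  //  !!a, !(((c && !a) == (!c && b)) || (!a || c)).
  branch 1 (add !a, (((c && !a) == (!c && b)) || (!a || c))):
    (((c && !a) == (!c && b)) || (!a || c)): β-rule — branch into ((c && !a) == (!c && b))  //  (!a || c).
      branch 1.1 (add ((c && !a) == (!c && b))):
        ((c && !a) == (!c && b)): β-rule — branch into (c && !a), (!c && b)  //  !(c && !a), !(!c && b).
          branch 1.1.1 (add (c && !a), (!c && b)):
            (c && !a): α-rule — add c, !a.
            (!c && b): α-rule — add !c, b.
            × closes — contains both c and !c.
          branch 1.1.2 (add !(c && !a), !(!c && b)):
            !(c && !a): β-rule — branch into !c  //  !!a.
              branch 1.1.2.1 (add !c):
                !(!c && b): β-rule — branch into !!c  //  !b.
                  branch 1.1.2.1.1 (add !!c):
                    × closes — contains both c and !c.
                  branch 1.1.2.1.2 (add !b):
                    ○ open, literals {a=F, b=F, c=F}.
              branch 1.1.2.2 (add !!a):
                × closes — contains both a and !a.
      branch 1.2 (add (!a || c)):
        (!a || c): β-rule — branch into !a  //  c.
          branch 1.2.1 (add !a):
            ○ open, literals {a=F}.
          branch 1.2.2 (add c):
            ○ open, literals {a=F, c=T}.
  branch 2 (add !!a, !(((c && !a) == (!c && b)) || (!a || c))):
    !(((c && !a) == (!c && b)) || (!a || c)): α-rule — add !((c && !a) == (!c && b)), !(!a || c).
    !(!a || c): α-rule — add !!a, !c.
    !((c && !a) == (!c && b)): β-rule — branch into (c && !a), !(!c && b)  //  !(c && !a), (!c && b).
      branch 2.1 (add (c && !a), !(!c && b)):
        (c && !a): α-rule — add c, !a.
        × closes — contains both c and !c.
      branch 2.2 (add !(c && !a), (!c && b)):
        (!c && b): α-rule — add !c, b.
        !(c && !a): β-rule — branch into !c  //  !!a.
          branch 2.2.1 (add !c):
            ○ open, literals {a=T, b=T, c=F}.
          branch 2.2.2 (add !!a):
            ○ open, literals {a=T, b=T, c=F}.
4 branches closed, 5 open.
Each open branch fixes some atoms; the unmentioned ones are free. Counting distinct full assignments: branch {a=F, b=F, c=F} (none free) contributes 1 new; branch {a=F} (b, c) contributes 3 new; branch {a=F, c=T} (b) contributes 0 new; branch {a=T, b=T, c=F} (none free) contributes 1 new; branch {a=T, b=T, c=F} (none free) contributes 0 new. Total: 5.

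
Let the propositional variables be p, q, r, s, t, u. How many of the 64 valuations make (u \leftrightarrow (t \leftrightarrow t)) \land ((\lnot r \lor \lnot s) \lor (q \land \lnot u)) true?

24

Initial set: {((u \leftrightarrow (t \leftrightarrow t)) \land ((\lnot r \lor \lnot s) \lor (q \land \lnot u)))}.
((u \leftrightarrow (t \leftrightarrow t)) \land ((\lnot r \lor \lnot s) \lor (q \land \lnot u))): α-rule — add (u \leftrightarrow (t \leftrightarrow t)), ((\lnot r \lor \lnot s) \lor (q \land \lnot u)).
(u \leftrightarrow (t \leftrightarrow t)): β-rule — branch into u, (t \leftrightarrow t)  //  \lnot u, \lnot (t \leftrightarrow t).
  branch 1 (add u, (t \leftrightarrow t)):
    ((\lnot r \lor \lnot s) \lor (q \land \lnot u)): β-rule — branch into (\lnot r \lor \lnot s)  //  (q \land \lnot u).
      branch 1.1 (add (\lnot r \lor \lnot s)):
        (t \leftrightarrow t): β-rule — branch into t, t  //  \lnot t, \lnot t.
          branch 1.1.1 (add t, t):
            (\lnot r \lor \lnot s): β-rule — branch into \lnot r  //  \lnot s.
              branch 1.1.1.1 (add \lnot r):
                ○ open, literals {r=false, t=true, u=true}.
              branch 1.1.1.2 (add \lnot s):
                ○ open, literals {s=false, t=true, u=true}.
          branch 1.1.2 (add \lnot t, \lnot t):
            (\lnot r \lor \lnot s): β-rule — branch into \lnot r  //  \lnot s.
              branch 1.1.2.1 (add \lnot r):
                ○ open, literals {r=false, t=false, u=true}.
              branch 1.1.2.2 (add \lnot s):
                ○ open, literals {s=false, t=false, u=true}.
      branch 1.2 (add (q \land \lnot u)):
        (q \land \lnot u): α-rule — add q, \lnot u.
        × closes — contains both u and \lnot u.
  branch 2 (add \lnot u, \lnot (t \leftrightarrow t)):
    ((\lnot r \lor \lnot s) \lor (q \land \lnot u)): β-rule — branch into (\lnot r \lor \lnot s)  //  (q \land \lnot u).
      branch 2.1 (add (\lnot r \lor \lnot s)):
        \lnot (t \leftrightarrow t): β-rule — branch into t, \lnot t  //  \lnot t, t.
          branch 2.1.1 (add t, \lnot t):
            × closes — contains both t and \lnot t.
          branch 2.1.2 (add \lnot t, t):
            × closes — contains both t and \lnot t.
      branch 2.2 (add (q \land \lnot u)):
        (q \land \lnot u): α-rule — add q, \lnot u.
        \lnot (t \leftrightarrow t): β-rule — branch into t, \lnot t  //  \lnot t, t.
          branch 2.2.1 (add t, \lnot t):
            × closes — contains both t and \lnot t.
          branch 2.2.2 (add \lnot t, t):
            × closes — contains both t and \lnot t.
5 branches closed, 4 open.
Each open branch fixes some atoms; the unmentioned ones are free. Counting distinct full assignments: branch {r=false, t=true, u=true} (p, q, s) contributes 8 new; branch {s=false, t=true, u=true} (p, q, r) contributes 4 new; branch {r=false, t=false, u=true} (p, q, s) contributes 8 new; branch {s=false, t=false, u=true} (p, q, r) contributes 4 new. Total: 24.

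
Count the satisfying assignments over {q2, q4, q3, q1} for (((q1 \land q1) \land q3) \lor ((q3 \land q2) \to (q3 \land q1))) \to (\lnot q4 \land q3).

Initial set: {T ((((q1 \land q1) \land q3) \lor ((q3 \land q2) \to (q3 \land q1))) \to (\lnot q4 \land q3))}.
T ((((q1 \land q1) \land q3) \lor ((q3 \land q2) \to (q3 \land q1))) \to (\lnot q4 \land q3)): β-rule — branch into F (((q1 \land q1) \land q3) \lor ((q3 \land q2) \to (q3 \land q1)))  //  T (\lnot q4 \land q3).
  branch 1 (add F (((q1 \land q1) \land q3) \lor ((q3 \land q2) \to (q3 \land q1)))):
    F (((q1 \land q1) \land q3) \lor ((q3 \land q2) \to (q3 \land q1))): α-rule — add F ((q1 \land q1) \land q3), F ((q3 \land q2) \to (q3 \land q1)).
    F ((q3 \land q2) \to (q3 \land q1)): α-rule — add T (q3 \land q2), F (q3 \land q1).
    T (q3 \land q2): α-rule — add T q3, T q2.
    F ((q1 \land q1) \land q3): β-rule — branch into F (q1 \land q1)  //  F q3.
      branch 1.1 (add F (q1 \land q1)):
        F (q3 \land q1): β-rule — branch into F q3  //  F q1.
          branch 1.1.1 (add F q3):
            × closes — contains both q3 and \lnot q3.
          branch 1.1.2 (add F q1):
            F (q1 \land q1): β-rule — branch into F q1  //  F q1.
              branch 1.1.2.1 (add F q1):
                ○ open, literals {q1=false, q2=true, q3=true}.
              branch 1.1.2.2 (add F q1):
                ○ open, literals {q1=false, q2=true, q3=true}.
      branch 1.2 (add F q3):
        × closes — contains both q3 and \lnot q3.
  branch 2 (add T (\lnot q4 \land q3)):
    T (\lnot q4 \land q3): α-rule — add T \lnot q4, T q3.
    ○ open, literals {q3=true, q4=false}.
2 branches closed, 3 open.
Each open branch fixes some atoms; the unmentioned ones are free. Counting distinct full assignments: branch {q1=false, q2=true, q3=true} (q4) contributes 2 new; branch {q1=false, q2=true, q3=true} (q4) contributes 0 new; branch {q3=true, q4=false} (q2, q1) contributes 3 new. Total: 5.

5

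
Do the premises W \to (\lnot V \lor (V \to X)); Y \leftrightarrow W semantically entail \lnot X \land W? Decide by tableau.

Initial set: {(W \to (\lnot V \lor (V \to X))); (Y \leftrightarrow W); \lnot (\lnot X \land W)}.
(W \to (\lnot V \lor (V \to X))): β-rule — branch into \lnot W  //  (\lnot V \lor (V \to X)).
  branch 1 (add \lnot W):
    (Y \leftrightarrow W): β-rule — branch into Y, W  //  \lnot Y, \lnot W.
      branch 1.1 (add Y, W):
        × closes — contains both W and \lnot W.
      branch 1.2 (add \lnot Y, \lnot W):
        \lnot (\lnot X \land W): β-rule — branch into \lnot \lnot X  //  \lnot W.
          branch 1.2.1 (add \lnot \lnot X):
            ○ open, literals {W=false, X=true, Y=false}.
          branch 1.2.2 (add \lnot W):
            ○ open, literals {W=false, Y=false}.
  branch 2 (add (\lnot V \lor (V \to X))):
    (Y \leftrightarrow W): β-rule — branch into Y, W  //  \lnot Y, \lnot W.
      branch 2.1 (add Y, W):
        \lnot (\lnot X \land W): β-rule — branch into \lnot \lnot X  //  \lnot W.
          branch 2.1.1 (add \lnot \lnot X):
            (\lnot V \lor (V \to X)): β-rule — branch into \lnot V  //  (V \to X).
              branch 2.1.1.1 (add \lnot V):
                ○ open, literals {V=false, W=true, X=true, Y=true}.
              branch 2.1.1.2 (add (V \to X)):
                (V \to X): β-rule — branch into \lnot V  //  X.
                  branch 2.1.1.2.1 (add \lnot V):
                    ○ open, literals {V=false, W=true, X=true, Y=true}.
                  branch 2.1.1.2.2 (add X):
                    ○ open, literals {W=true, X=true, Y=true}.
          branch 2.1.2 (add \lnot W):
            × closes — contains both W and \lnot W.
      branch 2.2 (add \lnot Y, \lnot W):
        \lnot (\lnot X \land W): β-rule — branch into \lnot \lnot X  //  \lnot W.
          branch 2.2.1 (add \lnot \lnot X):
            (\lnot V \lor (V \to X)): β-rule — branch into \lnot V  //  (V \to X).
              branch 2.2.1.1 (add \lnot V):
                ○ open, literals {V=false, W=false, X=true, Y=false}.
              branch 2.2.1.2 (add (V \to X)):
                (V \to X): β-rule — branch into \lnot V  //  X.
                  branch 2.2.1.2.1 (add \lnot V):
                    ○ open, literals {V=false, W=false, X=true, Y=false}.
                  branch 2.2.1.2.2 (add X):
                    ○ open, literals {W=false, X=true, Y=false}.
          branch 2.2.2 (add \lnot W):
            (\lnot V \lor (V \to X)): β-rule — branch into \lnot V  //  (V \to X).
              branch 2.2.2.1 (add \lnot V):
                ○ open, literals {V=false, W=false, Y=false}.
              branch 2.2.2.2 (add (V \to X)):
                (V \to X): β-rule — branch into \lnot V  //  X.
                  branch 2.2.2.2.1 (add \lnot V):
                    ○ open, literals {V=false, W=false, Y=false}.
                  branch 2.2.2.2.2 (add X):
                    ○ open, literals {W=false, X=true, Y=false}.
2 branches closed, 11 open.
An open branch gives a countermodel: W=false, X=true, Y=false (unmentioned atoms arbitrary); the premises hold there but the conclusion fails.

No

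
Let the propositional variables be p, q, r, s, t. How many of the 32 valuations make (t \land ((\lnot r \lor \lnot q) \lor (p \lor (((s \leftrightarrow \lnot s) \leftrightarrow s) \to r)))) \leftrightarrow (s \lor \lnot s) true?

Initial set: {((t \land ((\lnot r \lor \lnot q) \lor (p \lor (((s \leftrightarrow \lnot s) \leftrightarrow s) \to r)))) \leftrightarrow (s \lor \lnot s))}.
((t \land ((\lnot r \lor \lnot q) \lor (p \lor (((s \leftrightarrow \lnot s) \leftrightarrow s) \to r)))) \leftrightarrow (s \lor \lnot s)): β-rule — branch into (t \land ((\lnot r \lor \lnot q) \lor (p \lor (((s \leftrightarrow \lnot s) \leftrightarrow s) \to r)))), (s \lor \lnot s)  //  \lnot (t \land ((\lnot r \lor \lnot q) \lor (p \lor (((s \leftrightarrow \lnot s) \leftrightarrow s) \to r)))), \lnot (s \lor \lnot s).
  branch 1 (add (t \land ((\lnot r \lor \lnot q) \lor (p \lor (((s \leftrightarrow \lnot s) \leftrightarrow s) \to r)))), (s \lor \lnot s)):
    (t \land ((\lnot r \lor \lnot q) \lor (p \lor (((s \leftrightarrow \lnot s) \leftrightarrow s) \to r)))): α-rule — add t, ((\lnot r \lor \lnot q) \lor (p \lor (((s \leftrightarrow \lnot s) \leftrightarrow s) \to r))).
    (s \lor \lnot s): β-rule — branch into s  //  \lnot s.
      branch 1.1 (add s):
        ((\lnot r \lor \lnot q) \lor (p \lor (((s \leftrightarrow \lnot s) \leftrightarrow s) \to r))): β-rule — branch into (\lnot r \lor \lnot q)  //  (p \lor (((s \leftrightarrow \lnot s) \leftrightarrow s) \to r)).
          branch 1.1.1 (add (\lnot r \lor \lnot q)):
            (\lnot r \lor \lnot q): β-rule — branch into \lnot r  //  \lnot q.
              branch 1.1.1.1 (add \lnot r):
                ○ open, literals {r=0, s=1, t=1}.
              branch 1.1.1.2 (add \lnot q):
                ○ open, literals {q=0, s=1, t=1}.
          branch 1.1.2 (add (p \lor (((s \leftrightarrow \lnot s) \leftrightarrow s) \to r))):
            (p \lor (((s \leftrightarrow \lnot s) \leftrightarrow s) \to r)): β-rule — branch into p  //  (((s \leftrightarrow \lnot s) \leftrightarrow s) \to r).
              branch 1.1.2.1 (add p):
                ○ open, literals {p=1, s=1, t=1}.
              branch 1.1.2.2 (add (((s \leftrightarrow \lnot s) \leftrightarrow s) \to r)):
                (((s \leftrightarrow \lnot s) \leftrightarrow s) \to r): β-rule — branch into \lnot ((s \leftrightarrow \lnot s) \leftrightarrow s)  //  r.
                  branch 1.1.2.2.1 (add \lnot ((s \leftrightarrow \lnot s) \leftrightarrow s)):
                    \lnot ((s \leftrightarrow \lnot s) \leftrightarrow s): β-rule — branch into (s \leftrightarrow \lnot s), \lnot s  //  \lnot (s \leftrightarrow \lnot s), s.
                      branch 1.1.2.2.1.1 (add (s \leftrightarrow \lnot s), \lnot s):
                        × closes — contains both s and \lnot s.
                      branch 1.1.2.2.1.2 (add \lnot (s \leftrightarrow \lnot s), s):
                        \lnot (s \leftrightarrow \lnot s): β-rule — branch into s, \lnot \lnot s  //  \lnot s, \lnot s.
                          branch 1.1.2.2.1.2.1 (add s, \lnot \lnot s):
                            ○ open, literals {s=1, t=1}.
                          branch 1.1.2.2.1.2.2 (add \lnot s, \lnot s):
                            × closes — contains both s and \lnot s.
                  branch 1.1.2.2.2 (add r):
                    ○ open, literals {r=1, s=1, t=1}.
      branch 1.2 (add \lnot s):
        ((\lnot r \lor \lnot q) \lor (p \lor (((s \leftrightarrow \lnot s) \leftrightarrow s) \to r))): β-rule — branch into (\lnot r \lor \lnot q)  //  (p \lor (((s \leftrightarrow \lnot s) \leftrightarrow s) \to r)).
          branch 1.2.1 (add (\lnot r \lor \lnot q)):
            (\lnot r \lor \lnot q): β-rule — branch into \lnot r  //  \lnot q.
              branch 1.2.1.1 (add \lnot r):
                ○ open, literals {r=0, s=0, t=1}.
              branch 1.2.1.2 (add \lnot q):
                ○ open, literals {q=0, s=0, t=1}.
          branch 1.2.2 (add (p \lor (((s \leftrightarrow \lnot s) \leftrightarrow s) \to r))):
            (p \lor (((s \leftrightarrow \lnot s) \leftrightarrow s) \to r)): β-rule — branch into p  //  (((s \leftrightarrow \lnot s) \leftrightarrow s) \to r).
              branch 1.2.2.1 (add p):
                ○ open, literals {p=1, s=0, t=1}.
              branch 1.2.2.2 (add (((s \leftrightarrow \lnot s) \leftrightarrow s) \to r)):
                (((s \leftrightarrow \lnot s) \leftrightarrow s) \to r): β-rule — branch into \lnot ((s \leftrightarrow \lnot s) \leftrightarrow s)  //  r.
                  branch 1.2.2.2.1 (add \lnot ((s \leftrightarrow \lnot s) \leftrightarrow s)):
                    \lnot ((s \leftrightarrow \lnot s) \leftrightarrow s): β-rule — branch into (s \leftrightarrow \lnot s), \lnot s  //  \lnot (s \leftrightarrow \lnot s), s.
                      branch 1.2.2.2.1.1 (add (s \leftrightarrow \lnot s), \lnot s):
                        (s \leftrightarrow \lnot s): β-rule — branch into s, \lnot s  //  \lnot s, \lnot \lnot s.
                          branch 1.2.2.2.1.1.1 (add s, \lnot s):
                            × closes — contains both s and \lnot s.
                          branch 1.2.2.2.1.1.2 (add \lnot s, \lnot \lnot s):
                            × closes — contains both s and \lnot s.
                      branch 1.2.2.2.1.2 (add \lnot (s \leftrightarrow \lnot s), s):
                        × closes — contains both s and \lnot s.
                  branch 1.2.2.2.2 (add r):
                    ○ open, literals {r=1, s=0, t=1}.
  branch 2 (add \lnot (t \land ((\lnot r \lor \lnot q) \lor (p \lor (((s \leftrightarrow \lnot s) \leftrightarrow s) \to r)))), \lnot (s \lor \lnot s)):
    \lnot (s \lor \lnot s): α-rule — add \lnot s, \lnot \lnot s.
    × closes — contains both s and \lnot s.
6 branches closed, 9 open.
Each open branch fixes some atoms; the unmentioned ones are free. Counting distinct full assignments: branch {r=0, s=1, t=1} (p, q) contributes 4 new; branch {q=0, s=1, t=1} (p, r) contributes 2 new; branch {p=1, s=1, t=1} (q, r) contributes 1 new; branch {s=1, t=1} (p, q, r) contributes 1 new; branch {r=1, s=1, t=1} (p, q) contributes 0 new; branch {r=0, s=0, t=1} (p, q) contributes 4 new; branch {q=0, s=0, t=1} (p, r) contributes 2 new; branch {p=1, s=0, t=1} (q, r) contributes 1 new; branch {r=1, s=0, t=1} (p, q) contributes 1 new. Total: 16.

16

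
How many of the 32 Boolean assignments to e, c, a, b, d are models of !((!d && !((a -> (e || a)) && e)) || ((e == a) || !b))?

6

Initial set: {T !((!d && !((a -> (e || a)) && e)) || ((e == a) || !b))}.
T !((!d && !((a -> (e || a)) && e)) || ((e == a) || !b)): α-rule — add F (!d && !((a -> (e || a)) && e)), F ((e == a) || !b).
F ((e == a) || !b): α-rule — add F (e == a), F !b.
F (!d && !((a -> (e || a)) && e)): β-rule — branch into F !d  //  F !((a -> (e || a)) && e).
  branch 1 (add F !d):
    F (e == a): β-rule — branch into T e, F a  //  F e, T a.
      branch 1.1 (add T e, F a):
        ○ open, literals {a=F, b=T, d=T, e=T}.
      branch 1.2 (add F e, T a):
        ○ open, literals {a=T, b=T, d=T, e=F}.
  branch 2 (add F !((a -> (e || a)) && e)):
    F !((a -> (e || a)) && e): α-rule — add T (a -> (e || a)), T e.
    F (e == a): β-rule — branch into T e, F a  //  F e, T a.
      branch 2.1 (add T e, F a):
        T (a -> (e || a)): β-rule — branch into F a  //  T (e || a).
          branch 2.1.1 (add F a):
            ○ open, literals {a=F, b=T, e=T}.
          branch 2.1.2 (add T (e || a)):
            T (e || a): β-rule — branch into T e  //  T a.
              branch 2.1.2.1 (add T e):
                ○ open, literals {a=F, b=T, e=T}.
              branch 2.1.2.2 (add T a):
                × closes — contains both a and !a.
      branch 2.2 (add F e, T a):
        × closes — contains both e and !e.
2 branches closed, 4 open.
Each open branch fixes some atoms; the unmentioned ones are free. Counting distinct full assignments: branch {a=F, b=T, d=T, e=T} (c) contributes 2 new; branch {a=T, b=T, d=T, e=F} (c) contributes 2 new; branch {a=F, b=T, e=T} (c, d) contributes 2 new; branch {a=F, b=T, e=T} (c, d) contributes 0 new. Total: 6.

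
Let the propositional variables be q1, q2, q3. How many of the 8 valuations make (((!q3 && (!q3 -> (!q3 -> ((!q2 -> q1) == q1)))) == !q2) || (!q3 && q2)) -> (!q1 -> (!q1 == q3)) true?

Initial set: {T ((((!q3 && (!q3 -> (!q3 -> ((!q2 -> q1) == q1)))) == !q2) || (!q3 && q2)) -> (!q1 -> (!q1 == q3)))}.
T ((((!q3 && (!q3 -> (!q3 -> ((!q2 -> q1) == q1)))) == !q2) || (!q3 && q2)) -> (!q1 -> (!q1 == q3))): β-rule — branch into F (((!q3 && (!q3 -> (!q3 -> ((!q2 -> q1) == q1)))) == !q2) || (!q3 && q2))  //  T (!q1 -> (!q1 == q3)).
  branch 1 (add F (((!q3 && (!q3 -> (!q3 -> ((!q2 -> q1) == q1)))) == !q2) || (!q3 && q2))):
    F (((!q3 && (!q3 -> (!q3 -> ((!q2 -> q1) == q1)))) == !q2) || (!q3 && q2)): α-rule — add F ((!q3 && (!q3 -> (!q3 -> ((!q2 -> q1) == q1)))) == !q2), F (!q3 && q2).
    F ((!q3 && (!q3 -> (!q3 -> ((!q2 -> q1) == q1)))) == !q2): β-rule — branch into T (!q3 && (!q3 -> (!q3 -> ((!q2 -> q1) == q1)))), F !q2  //  F (!q3 && (!q3 -> (!q3 -> ((!q2 -> q1) == q1)))), T !q2.
      branch 1.1 (add T (!q3 && (!q3 -> (!q3 -> ((!q2 -> q1) == q1)))), F !q2):
        T (!q3 && (!q3 -> (!q3 -> ((!q2 -> q1) == q1)))): α-rule — add T !q3, T (!q3 -> (!q3 -> ((!q2 -> q1) == q1))).
        F (!q3 && q2): β-rule — branch into F !q3  //  F q2.
          branch 1.1.1 (add F !q3):
            × closes — contains both q3 and !q3.
          branch 1.1.2 (add F q2):
            × closes — contains both q2 and !q2.
      branch 1.2 (add F (!q3 && (!q3 -> (!q3 -> ((!q2 -> q1) == q1)))), T !q2):
        F (!q3 && q2): β-rule — branch into F !q3  //  F q2.
          branch 1.2.1 (add F !q3):
            F (!q3 && (!q3 -> (!q3 -> ((!q2 -> q1) == q1)))): β-rule — branch into F !q3  //  F (!q3 -> (!q3 -> ((!q2 -> q1) == q1))).
              branch 1.2.1.1 (add F !q3):
                ○ open, literals {q2=false, q3=true}.
              branch 1.2.1.2 (add F (!q3 -> (!q3 -> ((!q2 -> q1) == q1)))):
                F (!q3 -> (!q3 -> ((!q2 -> q1) == q1))): α-rule — add T !q3, F (!q3 -> ((!q2 -> q1) == q1)).
                × closes — contains both q3 and !q3.
          branch 1.2.2 (add F q2):
            F (!q3 && (!q3 -> (!q3 -> ((!q2 -> q1) == q1)))): β-rule — branch into F !q3  //  F (!q3 -> (!q3 -> ((!q2 -> q1) == q1))).
              branch 1.2.2.1 (add F !q3):
                ○ open, literals {q2=false, q3=true}.
              branch 1.2.2.2 (add F (!q3 -> (!q3 -> ((!q2 -> q1) == q1)))):
                F (!q3 -> (!q3 -> ((!q2 -> q1) == q1))): α-rule — add T !q3, F (!q3 -> ((!q2 -> q1) == q1)).
                F (!q3 -> ((!q2 -> q1) == q1)): α-rule — add T !q3, F ((!q2 -> q1) == q1).
                F ((!q2 -> q1) == q1): β-rule — branch into T (!q2 -> q1), F q1  //  F (!q2 -> q1), T q1.
                  branch 1.2.2.2.1 (add T (!q2 -> q1), F q1):
                    T (!q2 -> q1): β-rule — branch into F !q2  //  T q1.
                      branch 1.2.2.2.1.1 (add F !q2):
                        × closes — contains both q2 and !q2.
                      branch 1.2.2.2.1.2 (add T q1):
                        × closes — contains both q1 and !q1.
                  branch 1.2.2.2.2 (add F (!q2 -> q1), T q1):
                    F (!q2 -> q1): α-rule — add T !q2, F q1.
                    × closes — contains both q1 and !q1.
  branch 2 (add T (!q1 -> (!q1 == q3))):
    T (!q1 -> (!q1 == q3)): β-rule — branch into F !q1  //  T (!q1 == q3).
      branch 2.1 (add F !q1):
        ○ open, literals {q1=true}.
      branch 2.2 (add T (!q1 == q3)):
        T (!q1 == q3): β-rule — branch into T !q1, T q3  //  F !q1, F q3.
          branch 2.2.1 (add T !q1, T q3):
            ○ open, literals {q1=false, q3=true}.
          branch 2.2.2 (add F !q1, F q3):
            ○ open, literals {q1=true, q3=false}.
6 branches closed, 5 open.
Each open branch fixes some atoms; the unmentioned ones are free. Counting distinct full assignments: branch {q2=false, q3=true} (q1) contributes 2 new; branch {q2=false, q3=true} (q1) contributes 0 new; branch {q1=true} (q2, q3) contributes 3 new; branch {q1=false, q3=true} (q2) contributes 1 new; branch {q1=true, q3=false} (q2) contributes 0 new. Total: 6.

6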